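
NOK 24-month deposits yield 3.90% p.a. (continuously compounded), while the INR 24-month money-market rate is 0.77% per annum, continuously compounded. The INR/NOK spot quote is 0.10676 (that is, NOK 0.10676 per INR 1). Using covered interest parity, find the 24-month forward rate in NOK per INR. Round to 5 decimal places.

0.11366

T = 2 years.
Growth of 1 NOK over T: e^(0.0390×2) = 1.0811227.
Growth of 1 INR over T: e^(0.0077×2) = 1.0155192.
CIP: F = S · (grow NOK)/(grow INR) = 0.10676 × 1.0811227/1.0155192 = 0.1136568 NOK per INR.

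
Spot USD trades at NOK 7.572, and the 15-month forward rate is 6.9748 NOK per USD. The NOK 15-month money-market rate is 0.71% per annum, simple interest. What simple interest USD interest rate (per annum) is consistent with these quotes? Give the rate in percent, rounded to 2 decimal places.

T = 15/12 years.
By CIP, F/S equals the NOK-to-USD growth ratio: 6.9748/7.572 = 0.9211305.
NOK growth factor: 1 + 0.0071×15/12 = 1.008875.
So the USD growth factor = 1.0952574.
r = (1.0952574 − 1)/(15/12) = 0.076206 → 7.62%.

7.62%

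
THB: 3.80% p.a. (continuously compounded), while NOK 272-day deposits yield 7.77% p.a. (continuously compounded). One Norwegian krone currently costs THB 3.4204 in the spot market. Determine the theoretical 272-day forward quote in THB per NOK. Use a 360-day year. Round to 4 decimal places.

T = 272/360 years.
Growth of 1 THB over T: e^(0.0380×272/360) = 1.0291272.
NOK growth factor: e^(0.0777×272/360) = 1.0604641.
CIP: F = S · (grow THB)/(grow NOK) = 3.4204 × 1.0291272/1.0604641 = 3.319327 THB per NOK.

3.3193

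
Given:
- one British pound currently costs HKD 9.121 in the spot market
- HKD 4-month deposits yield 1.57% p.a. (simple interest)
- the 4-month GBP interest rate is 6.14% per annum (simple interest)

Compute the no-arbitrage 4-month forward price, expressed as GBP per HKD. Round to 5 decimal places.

0.11130

T = 4/12 years.
Growth of 1 HKD over T: 1 + 0.0157×4/12 = 1.0052333.
GBP accumulates by 1 + 0.0614×4/12 = 1.0204667.
Forward (HKD per GBP) = 9.121 × 1.0052333 / 1.0204667 = 8.984843.
Quoted the other way: 1/8.984843 = 0.11130 GBP per HKD.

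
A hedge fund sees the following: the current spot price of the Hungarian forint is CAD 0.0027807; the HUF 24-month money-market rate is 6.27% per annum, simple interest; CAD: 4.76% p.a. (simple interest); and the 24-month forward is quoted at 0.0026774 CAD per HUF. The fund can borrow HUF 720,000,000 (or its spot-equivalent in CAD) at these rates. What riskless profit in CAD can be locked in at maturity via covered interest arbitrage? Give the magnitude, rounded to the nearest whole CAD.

CAD 23,239

T = 2 years.
Invest the HUF and cover forward: 720,000,000 × 1.125400 × 0.0026774 = CAD 2,169,465.09.
Convert at spot and invest in CAD: 720,000,000 × 0.0027807 × 1.095200 = CAD 2,192,704.30.
The quoted forward undervalues HUF, so borrow HUF, convert to CAD at spot, deposit the CAD at 4.76%, and buy HUF forward at 0.0026774 to cover the loan.
The gap between the two covered legs is CAD 23,239.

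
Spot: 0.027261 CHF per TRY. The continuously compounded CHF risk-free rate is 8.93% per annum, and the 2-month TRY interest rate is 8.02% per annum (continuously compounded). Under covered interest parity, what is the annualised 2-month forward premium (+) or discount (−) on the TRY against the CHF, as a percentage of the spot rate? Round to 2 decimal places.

+0.91%

T = 2/12 years.
CIP forward (CHF per TRY) = 0.027261 × 1.0149946/1.0134564 = 0.027302376.
(F − S)/S ÷ T = (0.027302376 − 0.027261)/0.027261/(2/12) = 0.009107 → 0.91%.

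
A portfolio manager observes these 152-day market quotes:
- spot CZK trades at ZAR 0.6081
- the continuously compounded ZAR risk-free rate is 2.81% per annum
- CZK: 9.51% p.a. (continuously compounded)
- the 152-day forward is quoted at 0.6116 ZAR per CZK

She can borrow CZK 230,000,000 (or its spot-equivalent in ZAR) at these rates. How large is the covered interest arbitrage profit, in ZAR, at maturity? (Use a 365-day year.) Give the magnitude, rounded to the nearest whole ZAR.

ZAR 4,841,420

T = 152/365 years.
Route A — deposit CZK, sell forward: 230,000,000 × 1.04039795362 × 0.6116 = ZAR 146,350,699.34.
Route B — convert at spot, deposit ZAR: 230,000,000 × 0.6081 × 1.0117706531 = ZAR 141,509,278.85.
The quoted forward overvalues CZK, so borrow ZAR, buy CZK at spot, deposit the CZK at 9.51%, and sell the proceeds forward at 0.6116.
Arbitrage profit = |146,350,699.34 − 141,509,278.85| = ZAR 4,841,420.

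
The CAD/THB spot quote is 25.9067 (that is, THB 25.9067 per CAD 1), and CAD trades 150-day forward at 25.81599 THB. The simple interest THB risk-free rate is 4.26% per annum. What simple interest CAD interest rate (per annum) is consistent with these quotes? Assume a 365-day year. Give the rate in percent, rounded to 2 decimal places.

T = 150/365 years.
F/S = 25.81599/25.9067 = 0.9964986 = (growth of THB) / (growth of CAD).
THB growth factor: 1 + 0.0426×150/365 = 1.0175068.
So the CAD growth factor = 1.021082.
r = (1.021082 − 1)/(150/365) = 0.051300 → 5.13%.

5.13%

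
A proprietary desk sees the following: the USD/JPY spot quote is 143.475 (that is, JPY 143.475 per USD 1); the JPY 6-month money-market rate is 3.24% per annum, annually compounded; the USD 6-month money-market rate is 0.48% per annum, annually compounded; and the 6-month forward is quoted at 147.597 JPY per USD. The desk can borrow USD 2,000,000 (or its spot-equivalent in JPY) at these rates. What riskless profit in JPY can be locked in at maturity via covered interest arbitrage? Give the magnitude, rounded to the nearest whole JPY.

JPY 4,340,083

T = 6/12 years.
Keep in USD, deliver into the forward: 2,000,000·1.00239712689·147.597 = JPY 295,901,617.48.
Swap to JPY now, deposit: 2,000,000·143.475·1.01607086367 = JPY 291,561,534.33.
The quoted forward overvalues USD, so borrow JPY, buy USD at spot, deposit the USD at 0.48%, and sell the proceeds forward at 147.597.
The gap between the two covered legs is JPY 4,340,083.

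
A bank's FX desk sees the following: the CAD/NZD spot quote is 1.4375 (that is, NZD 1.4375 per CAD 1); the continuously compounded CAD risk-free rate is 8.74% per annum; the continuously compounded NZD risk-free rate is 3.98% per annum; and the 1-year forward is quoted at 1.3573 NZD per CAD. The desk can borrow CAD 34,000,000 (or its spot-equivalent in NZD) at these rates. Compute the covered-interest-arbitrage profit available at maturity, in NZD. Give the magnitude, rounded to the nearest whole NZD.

T = 1 year.
Route A — deposit CAD, sell forward: 34,000,000 × 1.0913331257 × 1.3573 = NZD 50,363,059.35.
Route B — convert at spot, deposit NZD: 34,000,000 × 1.4375 × 1.0406026329 = NZD 50,859,453.68.
The quoted forward undervalues CAD, so borrow CAD, convert to NZD at spot, deposit the NZD at 3.98%, and buy CAD forward at 1.3573 to cover the loan.
Arbitrage profit = |50,363,059.35 − 50,859,453.68| = NZD 496,394.

NZD 496,394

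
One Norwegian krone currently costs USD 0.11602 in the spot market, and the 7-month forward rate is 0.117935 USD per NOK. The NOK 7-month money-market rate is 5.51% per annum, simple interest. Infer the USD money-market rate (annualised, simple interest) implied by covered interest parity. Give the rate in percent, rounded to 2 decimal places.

8.43%

T = 7/12 years.
F/S = 0.117935/0.11602 = 1.0165058 = (growth of USD) / (growth of NOK).
NOK growth factor: 1 + 0.0551×7/12 = 1.0321417.
So the USD growth factor = 1.049178.
r = (1.049178 − 1)/(7/12) = 0.084305 → 8.43%.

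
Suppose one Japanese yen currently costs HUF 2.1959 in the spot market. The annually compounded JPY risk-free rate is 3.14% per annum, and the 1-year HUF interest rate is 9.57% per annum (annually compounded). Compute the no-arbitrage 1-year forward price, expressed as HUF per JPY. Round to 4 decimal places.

2.3328

T = 1 year.
Growth of 1 HUF over T: (1 + 0.0957)^1 = 1.095700.
JPY growth factor: (1 + 0.0314)^1 = 1.031400.
CIP: F = S · (grow HUF)/(grow JPY) = 2.1959 × 1.095700/1.031400 = 2.332798 HUF per JPY.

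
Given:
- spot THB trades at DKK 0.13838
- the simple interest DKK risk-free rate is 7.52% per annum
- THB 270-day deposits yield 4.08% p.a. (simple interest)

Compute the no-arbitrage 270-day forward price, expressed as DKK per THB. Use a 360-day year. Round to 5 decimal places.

T = 270/360 years.
DKK accumulates by 1 + 0.0752×270/360 = 1.056400.
THB accumulates by 1 + 0.0408×270/360 = 1.030600.
CIP: F = S · (grow DKK)/(grow THB) = 0.13838 × 1.056400/1.030600 = 0.1418442 DKK per THB.

0.14184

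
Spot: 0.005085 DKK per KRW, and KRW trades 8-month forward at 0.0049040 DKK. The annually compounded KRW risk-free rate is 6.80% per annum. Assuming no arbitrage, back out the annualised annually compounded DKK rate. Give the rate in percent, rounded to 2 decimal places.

1.15%

T = 8/12 years.
By CIP, F/S equals the DKK-to-KRW growth ratio: 0.004904/0.005085 = 0.9644051.
The KRW side grows by (1 + 0.0680)^(8/12) = 1.0448345.
That pins the DKK growth at 1.0076437.
Annualise: 1.0076437^(12/8) − 1 = 0.011487 = 1.15%.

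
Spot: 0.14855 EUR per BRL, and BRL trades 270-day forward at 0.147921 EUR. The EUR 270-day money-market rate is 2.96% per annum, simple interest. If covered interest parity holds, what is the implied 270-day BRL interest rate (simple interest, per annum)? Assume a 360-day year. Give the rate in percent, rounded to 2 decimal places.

T = 270/360 years.
F/S = 0.147921/0.14855 = 0.9957657 = (growth of EUR) / (growth of BRL).
EUR growth factor: 1 + 0.0296×270/360 = 1.022200.
That pins the BRL growth at 1.0265467.
r = (1.0265467 − 1)/(270/360) = 0.035396 → 3.54%.

3.54%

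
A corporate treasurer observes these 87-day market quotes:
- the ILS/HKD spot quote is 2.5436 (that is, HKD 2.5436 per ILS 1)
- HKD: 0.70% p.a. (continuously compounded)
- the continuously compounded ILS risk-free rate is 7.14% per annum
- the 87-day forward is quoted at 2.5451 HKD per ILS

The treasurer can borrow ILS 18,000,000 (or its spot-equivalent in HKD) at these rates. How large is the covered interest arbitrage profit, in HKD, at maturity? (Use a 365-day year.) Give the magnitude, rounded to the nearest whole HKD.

HKD 736,871

T = 87/365 years.
Route A — deposit ILS, sell forward: 18,000,000 × 1.0171642721 × 2.5451 = HKD 46,598,126.20.
Route B — convert at spot, deposit HKD: 18,000,000 × 2.5436 × 1.0016698859 = HKD 45,861,255.39.
The quoted forward overvalues ILS, so borrow HKD, buy ILS at spot, deposit the ILS at 7.14%, and sell the proceeds forward at 2.5451.
Profit = 46,598,126.20 − 45,861,255.39 = HKD 736,871.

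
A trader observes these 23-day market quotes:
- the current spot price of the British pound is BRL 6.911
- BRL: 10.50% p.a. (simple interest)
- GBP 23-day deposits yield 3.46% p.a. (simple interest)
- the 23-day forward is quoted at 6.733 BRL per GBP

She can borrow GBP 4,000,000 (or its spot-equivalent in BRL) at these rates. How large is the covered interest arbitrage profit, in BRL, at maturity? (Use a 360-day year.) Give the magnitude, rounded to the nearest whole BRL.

BRL 837,910

T = 23/360 years.
Keep in GBP, deliver into the forward: 4,000,000·1.0022105556·6.733 = BRL 26,991,534.68.
Swap to BRL now, deposit: 4,000,000·6.911·1.0067083333 = BRL 27,829,445.17.
The quoted forward undervalues GBP, so borrow GBP, convert to BRL at spot, deposit the BRL at 10.50%, and buy GBP forward at 6.733 to cover the loan.
The gap between the two covered legs is BRL 837,910.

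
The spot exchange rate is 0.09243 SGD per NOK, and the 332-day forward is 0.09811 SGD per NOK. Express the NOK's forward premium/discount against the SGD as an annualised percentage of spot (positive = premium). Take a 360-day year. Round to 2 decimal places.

+6.66%

T = 332/360 years.
(F − S)/S = (0.09811 − 0.09243)/0.09243 = 0.0614519.
×(1/T) gives 6.66% p.a.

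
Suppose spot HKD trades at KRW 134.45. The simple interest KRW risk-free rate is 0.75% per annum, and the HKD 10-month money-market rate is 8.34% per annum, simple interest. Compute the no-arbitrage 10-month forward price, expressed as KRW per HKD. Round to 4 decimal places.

126.4987

T = 10/12 years.
KRW growth factor: 1 + 0.0075×10/12 = 1.006250.
Growth of 1 HKD over T: 1 + 0.0834×10/12 = 1.069500.
CIP: F = S · (grow KRW)/(grow HKD) = 134.45 × 1.006250/1.069500 = 126.498656 KRW per HKD.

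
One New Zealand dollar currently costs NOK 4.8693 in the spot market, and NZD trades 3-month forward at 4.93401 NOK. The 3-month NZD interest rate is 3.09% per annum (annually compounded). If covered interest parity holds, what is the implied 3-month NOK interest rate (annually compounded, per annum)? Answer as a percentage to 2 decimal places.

8.68%

T = 3/12 years.
CIP gives F = S · g_NOK/g_NZD, so g_NOK/g_NZD = 4.93401/4.8693 = 1.0132894.
NZD growth factor: (1 + 0.0309)^(3/12) = 1.0076371.
So the NOK growth factor = 1.021028.
r = 1.021028^(12/3) − 1 = 0.086802 → 8.68%.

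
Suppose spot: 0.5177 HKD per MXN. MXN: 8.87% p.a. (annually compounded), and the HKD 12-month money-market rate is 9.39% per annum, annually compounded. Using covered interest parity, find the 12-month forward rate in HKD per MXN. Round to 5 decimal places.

0.52017

T = 1 year.
HKD growth factor: (1 + 0.0939)^1 = 1.093900.
Growth of 1 MXN over T: (1 + 0.0887)^1 = 1.088700.
Forward (HKD per MXN) = 0.5177 × 1.093900 / 1.088700 = 0.5201727.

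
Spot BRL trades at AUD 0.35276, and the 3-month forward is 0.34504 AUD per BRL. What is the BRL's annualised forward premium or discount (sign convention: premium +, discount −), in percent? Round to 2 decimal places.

T = 3/12 years.
BRL trades forward at -2.18846% vs spot over the period.
Annualise by dividing by T: -0.0218846 / (3/12) = -0.087538 → -8.75%.

-8.75%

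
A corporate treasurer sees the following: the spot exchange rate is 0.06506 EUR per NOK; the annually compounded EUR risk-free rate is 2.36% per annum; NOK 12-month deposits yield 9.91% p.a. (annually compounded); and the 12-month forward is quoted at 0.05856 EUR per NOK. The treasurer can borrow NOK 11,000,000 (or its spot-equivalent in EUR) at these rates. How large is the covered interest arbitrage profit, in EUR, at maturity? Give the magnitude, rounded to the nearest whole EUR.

T = 1 year.
Invest the NOK and cover forward: 11,000,000 × 1.099100 × 0.05856 = EUR 707,996.26.
Convert at spot and invest in EUR: 11,000,000 × 0.06506 × 1.023600 = EUR 732,549.58.
The quoted forward undervalues NOK, so borrow NOK, convert to EUR at spot, deposit the EUR at 2.36%, and buy NOK forward at 0.05856 to cover the loan.
The gap between the two covered legs is EUR 24,553.

EUR 24,553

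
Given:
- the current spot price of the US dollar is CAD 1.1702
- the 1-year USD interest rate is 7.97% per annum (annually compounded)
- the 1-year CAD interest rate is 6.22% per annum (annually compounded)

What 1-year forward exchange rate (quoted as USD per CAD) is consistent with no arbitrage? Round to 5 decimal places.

T = 1 year.
CAD growth factor: (1 + 0.0622)^1 = 1.062200.
USD accumulates by (1 + 0.0797)^1 = 1.079700.
So F = 1.1702 × 1.062200 / 1.079700 = 1.151233 (CAD/USD).
Quoted the other way: 1/1.151233 = 0.86863 USD per CAD.

0.86863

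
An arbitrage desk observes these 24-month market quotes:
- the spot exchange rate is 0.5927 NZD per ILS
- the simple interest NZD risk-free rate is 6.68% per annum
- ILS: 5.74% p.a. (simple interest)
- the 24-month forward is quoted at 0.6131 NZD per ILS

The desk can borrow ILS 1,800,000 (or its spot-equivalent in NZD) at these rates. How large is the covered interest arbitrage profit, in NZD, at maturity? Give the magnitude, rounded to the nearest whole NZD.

T = 2 years.
Route A — deposit ILS, sell forward: 1,800,000 × 1.114800 × 0.6131 = NZD 1,230,270.98.
Route B — convert at spot, deposit NZD: 1,800,000 × 0.5927 × 1.133600 = NZD 1,209,392.50.
The quoted forward overvalues ILS, so borrow NZD, buy ILS at spot, deposit the ILS at 5.74%, and sell the proceeds forward at 0.6131.
The gap between the two covered legs is NZD 20,878.

NZD 20,878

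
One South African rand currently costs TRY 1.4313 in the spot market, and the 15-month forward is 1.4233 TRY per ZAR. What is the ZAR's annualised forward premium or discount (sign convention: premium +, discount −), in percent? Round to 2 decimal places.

T = 15/12 years.
Period premium: (1.4233 − 1.4313)/1.4313 = -0.0055893.
×(1/T) gives -0.45% p.a.

-0.45%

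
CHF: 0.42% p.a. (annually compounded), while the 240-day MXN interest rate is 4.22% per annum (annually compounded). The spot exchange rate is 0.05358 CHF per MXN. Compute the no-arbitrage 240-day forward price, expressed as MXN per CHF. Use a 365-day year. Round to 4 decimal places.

19.1251

T = 240/365 years.
CHF growth factor: (1 + 0.0042)^(240/365) = 1.00275966.
MXN accumulates by (1 + 0.0422)^(240/365) = 1.02755113.
Forward (CHF per MXN) = 0.05358 × 1.00275966 / 1.02755113 = 0.052287289.
Quoted the other way: 1/0.052287289 = 19.1251 MXN per CHF.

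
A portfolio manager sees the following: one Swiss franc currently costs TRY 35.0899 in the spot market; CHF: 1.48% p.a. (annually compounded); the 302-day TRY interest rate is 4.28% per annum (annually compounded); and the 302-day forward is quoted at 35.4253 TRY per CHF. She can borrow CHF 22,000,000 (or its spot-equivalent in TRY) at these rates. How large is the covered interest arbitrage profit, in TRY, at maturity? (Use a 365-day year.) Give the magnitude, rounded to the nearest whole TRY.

TRY 10,328,141

T = 302/365 years.
Keep in CHF, deliver into the forward: 22,000,000·1.01222992855·35.4253 = TRY 788,888,075.53.
Swap to TRY now, deposit: 22,000,000·35.0899·1.03528393796 = TRY 799,216,216.80.
The quoted forward undervalues CHF, so borrow CHF, convert to TRY at spot, deposit the TRY at 4.28%, and buy CHF forward at 35.4253 to cover the loan.
Arbitrage profit = |788,888,075.53 − 799,216,216.80| = TRY 10,328,141.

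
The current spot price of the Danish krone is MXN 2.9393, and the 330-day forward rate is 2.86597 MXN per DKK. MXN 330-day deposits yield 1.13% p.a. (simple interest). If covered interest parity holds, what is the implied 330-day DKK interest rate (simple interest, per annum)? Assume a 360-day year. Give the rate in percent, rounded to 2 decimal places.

3.95%

T = 330/360 years.
CIP gives F = S · g_MXN/g_DKK, so g_MXN/g_DKK = 2.86597/2.9393 = 0.9750519.
MXN growth factor: 1 + 0.0113×330/360 = 1.0103583.
Hence g_DKK = 1.0362098.
r = (1.0362098 − 1)/(330/360) = 0.039502 → 3.95%.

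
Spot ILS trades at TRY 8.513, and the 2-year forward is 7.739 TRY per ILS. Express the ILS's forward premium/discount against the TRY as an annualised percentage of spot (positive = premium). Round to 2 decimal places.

T = 2 years.
Period premium: (7.739 − 8.513)/8.513 = -0.0909198.
×(1/T) gives -4.55% p.a.

-4.55%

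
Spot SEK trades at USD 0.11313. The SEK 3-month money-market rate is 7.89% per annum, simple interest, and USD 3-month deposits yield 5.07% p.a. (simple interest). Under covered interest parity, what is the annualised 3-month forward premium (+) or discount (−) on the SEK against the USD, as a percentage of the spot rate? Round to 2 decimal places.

-2.77%

T = 3/12 years.
No-arbitrage forward: 0.11313 × 1.012675 / 1.019725 = 0.11234786 USD/SEK.
(F − S)/S ÷ T = (0.11234786 − 0.11313)/0.11313/(3/12) = -0.027655 → -2.77%.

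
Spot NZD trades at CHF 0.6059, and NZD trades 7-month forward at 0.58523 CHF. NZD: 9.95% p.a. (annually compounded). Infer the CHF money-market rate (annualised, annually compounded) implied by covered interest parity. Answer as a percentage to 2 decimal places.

3.60%

T = 7/12 years.
CIP gives F = S · g_CHF/g_NZD, so g_CHF/g_NZD = 0.58523/0.6059 = 0.9658855.
The NZD side grows by (1 + 0.0995)^(7/12) = 1.0568919.
That pins the CHF growth at 1.0208366.
r = 1.0208366^(12/7) − 1 = 0.035985 → 3.60%.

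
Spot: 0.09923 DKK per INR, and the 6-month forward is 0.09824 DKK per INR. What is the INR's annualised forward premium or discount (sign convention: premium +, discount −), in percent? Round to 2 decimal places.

-2.00%

T = 6/12 years.
(F − S)/S = (0.09824 − 0.09923)/0.09923 = -0.0099768.
Per annum: -0.0099768 / (6/12) = -0.019954 = -2.00%.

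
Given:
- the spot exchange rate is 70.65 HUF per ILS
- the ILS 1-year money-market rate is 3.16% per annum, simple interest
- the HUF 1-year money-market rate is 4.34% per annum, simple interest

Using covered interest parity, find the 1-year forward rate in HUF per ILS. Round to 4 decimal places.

T = 1 year.
Growth of 1 HUF over T: 1 + 0.0434×1 = 1.043400.
ILS growth factor: 1 + 0.0316×1 = 1.031600.
CIP: F = S · (grow HUF)/(grow ILS) = 70.65 × 1.043400/1.031600 = 71.458133 HUF per ILS.

71.4581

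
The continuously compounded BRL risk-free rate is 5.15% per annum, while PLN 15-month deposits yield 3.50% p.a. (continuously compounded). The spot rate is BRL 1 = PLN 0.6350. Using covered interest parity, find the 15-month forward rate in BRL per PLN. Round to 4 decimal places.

T = 15/12 years.
PLN accumulates by e^(0.0350×15/12) = 1.0447211.
Growth of 1 BRL over T: e^(0.0515×15/12) = 1.0664923.
Forward (PLN per BRL) = 0.635 × 1.0447211 / 1.0664923 = 0.6220372.
Invert for BRL per PLN: 1 / 0.6220372 = 1.6076.

1.6076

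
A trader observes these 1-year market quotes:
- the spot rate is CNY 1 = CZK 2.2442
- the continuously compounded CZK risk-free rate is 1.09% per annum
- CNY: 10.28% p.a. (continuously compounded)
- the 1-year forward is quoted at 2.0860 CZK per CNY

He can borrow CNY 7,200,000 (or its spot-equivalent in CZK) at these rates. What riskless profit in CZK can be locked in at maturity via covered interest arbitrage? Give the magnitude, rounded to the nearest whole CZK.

CZK 309,997

T = 1 year.
Invest the CNY and cover forward: 7,200,000 × 1.108269733 × 2.0860 = CZK 16,645,324.77.
Convert at spot and invest in CZK: 7,200,000 × 2.2442 × 1.0109596214 = CZK 16,335,328.19.
The quoted forward overvalues CNY, so borrow CZK, buy CNY at spot, deposit the CNY at 10.28%, and sell the proceeds forward at 2.0860.
The gap between the two covered legs is CZK 309,997.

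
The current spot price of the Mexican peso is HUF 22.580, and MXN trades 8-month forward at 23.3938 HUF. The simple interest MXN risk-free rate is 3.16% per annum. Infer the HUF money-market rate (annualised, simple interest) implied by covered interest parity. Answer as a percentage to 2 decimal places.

8.68%

T = 8/12 years.
By CIP, F/S equals the HUF-to-MXN growth ratio: 23.3938/22.58 = 1.0360407.
MXN growth factor: 1 + 0.0316×8/12 = 1.0210667.
That pins the HUF growth at 1.0578667.
r = (1.0578667 − 1)/(8/12) = 0.086800 → 8.68%.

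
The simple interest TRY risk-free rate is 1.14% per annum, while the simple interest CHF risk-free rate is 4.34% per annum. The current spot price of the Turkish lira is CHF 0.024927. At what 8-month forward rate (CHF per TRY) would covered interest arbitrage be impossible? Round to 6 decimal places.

T = 8/12 years.
CHF accumulates by 1 + 0.0434×8/12 = 1.0289333.
TRY growth factor: 1 + 0.0114×8/12 = 1.007600.
CIP: F = S · (grow CHF)/(grow TRY) = 0.024927 × 1.0289333/1.007600 = 0.02545476 CHF per TRY.

0.025455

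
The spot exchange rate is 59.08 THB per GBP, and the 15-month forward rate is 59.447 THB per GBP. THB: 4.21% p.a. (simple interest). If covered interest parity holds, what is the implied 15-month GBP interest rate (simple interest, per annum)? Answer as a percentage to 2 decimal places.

T = 15/12 years.
CIP gives F = S · g_THB/g_GBP, so g_THB/g_GBP = 59.447/59.08 = 1.0062119.
The THB side grows by 1 + 0.0421×15/12 = 1.052625.
Hence g_GBP = 1.0461266.
r = (1.0461266 − 1)/(15/12) = 0.036901 → 3.69%.

3.69%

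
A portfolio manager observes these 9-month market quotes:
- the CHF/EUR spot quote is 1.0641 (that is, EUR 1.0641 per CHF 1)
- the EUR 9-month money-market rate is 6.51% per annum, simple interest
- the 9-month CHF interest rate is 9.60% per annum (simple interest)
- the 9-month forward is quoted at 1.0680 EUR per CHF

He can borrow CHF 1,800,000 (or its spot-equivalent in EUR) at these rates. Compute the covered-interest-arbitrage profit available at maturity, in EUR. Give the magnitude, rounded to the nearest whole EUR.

T = 9/12 years.
Invest the CHF and cover forward: 1,800,000 × 1.072000 × 1.0680 = EUR 2,060,812.80.
Convert at spot and invest in EUR: 1,800,000 × 1.0641 × 1.048825 = EUR 2,008,898.43.
The quoted forward overvalues CHF, so borrow EUR, buy CHF at spot, deposit the CHF at 9.60%, and sell the proceeds forward at 1.0680.
The gap between the two covered legs is EUR 51,914.

EUR 51,914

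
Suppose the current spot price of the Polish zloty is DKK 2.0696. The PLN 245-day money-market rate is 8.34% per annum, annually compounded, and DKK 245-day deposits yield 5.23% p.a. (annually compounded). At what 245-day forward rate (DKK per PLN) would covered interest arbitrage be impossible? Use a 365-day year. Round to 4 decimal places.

2.0295

T = 245/365 years.
Growth of 1 DKK over T: (1 + 0.0523)^(245/365) = 1.0348105.
Growth of 1 PLN over T: (1 + 0.0834)^(245/365) = 1.0552404.
CIP: F = S · (grow DKK)/(grow PLN) = 2.0696 × 1.0348105/1.0552404 = 2.029532 DKK per PLN.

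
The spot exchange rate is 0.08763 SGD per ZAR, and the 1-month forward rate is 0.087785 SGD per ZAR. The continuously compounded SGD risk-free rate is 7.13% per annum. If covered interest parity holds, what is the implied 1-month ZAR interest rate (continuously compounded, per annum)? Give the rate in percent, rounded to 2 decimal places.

5.01%

T = 1/12 years.
By CIP, F/S equals the SGD-to-ZAR growth ratio: 0.087785/0.08763 = 1.0017688.
The SGD side grows by e^(0.0713×1/12) = 1.0059594.
Hence g_ZAR = 1.0041832.
Take logs: ln 1.0041832 / (1/12) = 0.050094, so 5.01%.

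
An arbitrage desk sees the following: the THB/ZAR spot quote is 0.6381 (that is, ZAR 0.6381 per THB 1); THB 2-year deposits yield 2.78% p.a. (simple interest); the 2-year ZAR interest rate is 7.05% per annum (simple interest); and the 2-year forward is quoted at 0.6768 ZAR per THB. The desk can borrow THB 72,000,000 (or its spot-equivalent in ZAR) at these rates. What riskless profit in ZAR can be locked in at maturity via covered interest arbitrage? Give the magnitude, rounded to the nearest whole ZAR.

ZAR 982,225

T = 2 years.
Invest the THB and cover forward: 72,000,000 × 1.055600 × 0.6768 = ZAR 51,438,965.76.
Convert at spot and invest in ZAR: 72,000,000 × 0.6381 × 1.141000 = ZAR 52,421,191.20.
The quoted forward undervalues THB, so borrow THB, convert to ZAR at spot, deposit the ZAR at 7.05%, and buy THB forward at 0.6768 to cover the loan.
Arbitrage profit = |51,438,965.76 − 52,421,191.20| = ZAR 982,225.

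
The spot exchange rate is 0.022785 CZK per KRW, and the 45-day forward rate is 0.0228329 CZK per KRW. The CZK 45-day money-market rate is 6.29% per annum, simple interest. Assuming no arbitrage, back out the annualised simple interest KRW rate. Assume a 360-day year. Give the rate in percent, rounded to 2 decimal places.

4.60%

T = 45/360 years.
F/S = 0.0228329/0.022785 = 1.0021023 = (growth of CZK) / (growth of KRW).
The CZK side grows by 1 + 0.0629×45/360 = 1.0078625.
That pins the KRW growth at 1.0057481.
r = (1.0057481 − 1)/(45/360) = 0.045985 → 4.60%.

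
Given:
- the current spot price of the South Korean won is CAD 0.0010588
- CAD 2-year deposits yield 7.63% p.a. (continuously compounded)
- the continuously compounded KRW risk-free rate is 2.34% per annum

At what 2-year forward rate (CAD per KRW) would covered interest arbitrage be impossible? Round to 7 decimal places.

T = 2 years.
CAD growth factor: e^(0.0763×2) = 1.1648589.
KRW growth factor: e^(0.0234×2) = 1.0479124.
CIP: F = S · (grow CAD)/(grow KRW) = 0.0010588 × 1.1648589/1.0479124 = 0.001176962 CAD per KRW.

0.0011770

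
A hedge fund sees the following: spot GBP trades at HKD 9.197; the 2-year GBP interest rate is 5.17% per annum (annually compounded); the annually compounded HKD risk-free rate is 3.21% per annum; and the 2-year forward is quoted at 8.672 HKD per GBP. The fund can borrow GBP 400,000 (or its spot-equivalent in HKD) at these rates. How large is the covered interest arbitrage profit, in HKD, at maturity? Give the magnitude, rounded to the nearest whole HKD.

HKD 82,024

T = 2 years.
Route A — deposit GBP, sell forward: 400,000 × 1.10607289 × 8.672 = HKD 3,836,745.64.
Route B — convert at spot, deposit HKD: 400,000 × 9.197 × 1.06523041 = HKD 3,918,769.63.
The quoted forward undervalues GBP, so borrow GBP, convert to HKD at spot, deposit the HKD at 3.21%, and buy GBP forward at 8.672 to cover the loan.
Profit = 3,918,769.63 − 3,836,745.64 = HKD 82,024.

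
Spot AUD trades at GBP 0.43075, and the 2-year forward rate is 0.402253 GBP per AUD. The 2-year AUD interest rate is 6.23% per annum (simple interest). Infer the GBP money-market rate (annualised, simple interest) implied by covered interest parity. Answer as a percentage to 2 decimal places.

T = 2 years.
By CIP, F/S equals the GBP-to-AUD growth ratio: 0.402253/0.43075 = 0.9338433.
The AUD side grows by 1 + 0.0623×2 = 1.124600.
Hence g_GBP = 1.0502002.
(1.0502002 − 1)/T = 0.025100, i.e. 2.51%.

2.51%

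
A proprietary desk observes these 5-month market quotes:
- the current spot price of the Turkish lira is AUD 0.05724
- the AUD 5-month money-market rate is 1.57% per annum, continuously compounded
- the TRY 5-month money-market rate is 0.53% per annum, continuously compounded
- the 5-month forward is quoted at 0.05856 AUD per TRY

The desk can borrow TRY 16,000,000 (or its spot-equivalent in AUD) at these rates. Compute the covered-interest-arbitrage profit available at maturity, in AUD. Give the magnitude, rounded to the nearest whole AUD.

AUD 17,181

T = 5/12 years.
Route A — deposit TRY, sell forward: 16,000,000 × 1.00221077 × 0.05856 = AUD 939,031.40.
Route B — convert at spot, deposit AUD: 16,000,000 × 0.05724 × 1.00656311 = AUD 921,850.76.
The quoted forward overvalues TRY, so borrow AUD, buy TRY at spot, deposit the TRY at 0.53%, and sell the proceeds forward at 0.05856.
Profit = 939,031.40 − 921,850.76 = AUD 17,181.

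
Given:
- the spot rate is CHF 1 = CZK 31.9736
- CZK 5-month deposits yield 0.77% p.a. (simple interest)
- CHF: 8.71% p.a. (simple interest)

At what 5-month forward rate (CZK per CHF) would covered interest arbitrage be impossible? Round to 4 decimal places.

T = 5/12 years.
CZK growth factor: 1 + 0.0077×5/12 = 1.00320833.
Growth of 1 CHF over T: 1 + 0.0871×5/12 = 1.03629167.
So F = 31.9736 × 1.00320833 / 1.03629167 = 30.952851 (CZK/CHF).

30.9529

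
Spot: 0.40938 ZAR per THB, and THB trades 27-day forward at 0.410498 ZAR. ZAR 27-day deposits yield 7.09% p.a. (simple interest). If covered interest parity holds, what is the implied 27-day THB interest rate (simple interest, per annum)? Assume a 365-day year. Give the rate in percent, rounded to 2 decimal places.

T = 27/365 years.
By CIP, F/S equals the ZAR-to-THB growth ratio: 0.410498/0.40938 = 1.0027310.
ZAR growth factor: 1 + 0.0709×27/365 = 1.0052447.
That pins the THB growth at 1.0025069.
(1.0025069 − 1)/T = 0.033890, i.e. 3.39%.

3.39%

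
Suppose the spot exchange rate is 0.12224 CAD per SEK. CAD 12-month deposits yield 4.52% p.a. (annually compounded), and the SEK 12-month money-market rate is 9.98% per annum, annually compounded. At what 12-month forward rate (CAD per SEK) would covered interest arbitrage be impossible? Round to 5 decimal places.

0.11617

T = 1 year.
CAD accumulates by (1 + 0.0452)^1 = 1.045200.
SEK accumulates by (1 + 0.0998)^1 = 1.099800.
So F = 0.12224 × 1.045200 / 1.099800 = 0.1161713 (CAD/SEK).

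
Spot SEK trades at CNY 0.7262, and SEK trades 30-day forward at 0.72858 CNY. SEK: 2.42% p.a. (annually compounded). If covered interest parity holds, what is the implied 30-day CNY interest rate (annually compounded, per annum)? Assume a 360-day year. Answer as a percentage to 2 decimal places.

T = 30/360 years.
By CIP, F/S equals the CNY-to-SEK growth ratio: 0.72858/0.7262 = 1.0032773.
SEK growth factor: (1 + 0.0242)^(30/360) = 1.0019946.
Hence g_CNY = 1.0052784.
Annualise: 1.0052784^(360/30) − 1 = 0.065212 = 6.52%.

6.52%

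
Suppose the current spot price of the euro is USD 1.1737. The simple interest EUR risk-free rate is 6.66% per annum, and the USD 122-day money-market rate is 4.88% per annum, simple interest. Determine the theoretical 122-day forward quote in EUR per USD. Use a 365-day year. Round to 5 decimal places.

T = 122/365 years.
Growth of 1 USD over T: 1 + 0.0488×122/365 = 1.0163112.
EUR growth factor: 1 + 0.0666×122/365 = 1.0222608.
Forward (USD per EUR) = 1.1737 × 1.0163112 / 1.0222608 = 1.166869.
Quoted the other way: 1/1.166869 = 0.85699 EUR per USD.

0.85699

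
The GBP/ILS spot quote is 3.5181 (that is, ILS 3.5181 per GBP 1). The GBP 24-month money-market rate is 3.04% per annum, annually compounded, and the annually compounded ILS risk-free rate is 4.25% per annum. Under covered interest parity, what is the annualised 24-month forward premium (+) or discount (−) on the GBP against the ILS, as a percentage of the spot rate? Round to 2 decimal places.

+1.18%

T = 2 years.
No-arbitrage forward: 3.5181 × 1.0868062 / 1.0617242 = 3.6012110 ILS/GBP.
Annualised premium = (F − S)/S × (1/T) = (3.6012110 − 3.5181)/3.5181 ÷ 2 = 1.18%.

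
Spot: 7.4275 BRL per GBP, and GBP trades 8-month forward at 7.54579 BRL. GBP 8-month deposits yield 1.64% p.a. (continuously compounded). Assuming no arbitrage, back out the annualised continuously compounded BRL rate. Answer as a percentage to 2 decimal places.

4.01%

T = 8/12 years.
By CIP, F/S equals the BRL-to-GBP growth ratio: 7.54579/7.4275 = 1.0159260.
The GBP side grows by e^(0.0164×8/12) = 1.0109933.
Hence g_BRL = 1.0270944.
r = ln(1.0270944)/(8/12) = 0.040101 → 4.01%.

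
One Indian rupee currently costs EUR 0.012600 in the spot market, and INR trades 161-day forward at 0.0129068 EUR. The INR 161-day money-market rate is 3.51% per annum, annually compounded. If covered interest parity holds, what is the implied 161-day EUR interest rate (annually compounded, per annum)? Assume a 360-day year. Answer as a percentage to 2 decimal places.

T = 161/360 years.
CIP gives F = S · g_EUR/g_INR, so g_EUR/g_INR = 0.0129068/0.0126 = 1.0243492.
INR growth factor: (1 + 0.0351)^(161/360) = 1.0155479.
So the EUR growth factor = 1.0402757.
Annualise: 1.0402757^(360/161) − 1 = 0.092306 = 9.23%.

9.23%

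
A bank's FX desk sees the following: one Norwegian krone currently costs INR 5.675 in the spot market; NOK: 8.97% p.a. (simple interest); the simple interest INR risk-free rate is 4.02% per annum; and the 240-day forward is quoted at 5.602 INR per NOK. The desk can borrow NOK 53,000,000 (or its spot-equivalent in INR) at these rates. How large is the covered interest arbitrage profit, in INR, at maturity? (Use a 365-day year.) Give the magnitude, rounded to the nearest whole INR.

T = 240/365 years.
Keep in NOK, deliver into the forward: 53,000,000·1.05898082192·5.602 = INR 314,417,759.91.
Swap to INR now, deposit: 53,000,000·5.675·1.02643287671 = INR 308,725,348.49.
The quoted forward overvalues NOK, so borrow INR, buy NOK at spot, deposit the NOK at 8.97%, and sell the proceeds forward at 5.602.
Arbitrage profit = |314,417,759.91 − 308,725,348.49| = INR 5,692,411.

INR 5,692,411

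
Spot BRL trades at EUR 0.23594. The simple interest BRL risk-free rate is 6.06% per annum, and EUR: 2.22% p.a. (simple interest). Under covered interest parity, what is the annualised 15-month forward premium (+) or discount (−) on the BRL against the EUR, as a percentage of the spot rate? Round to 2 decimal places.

T = 15/12 years.
F = S · g_EUR/g_BRL = 0.23594 × 1.027750/1.075750 = 0.22541235.
(F − S)/S ÷ T = (0.22541235 − 0.23594)/0.23594/(15/12) = -0.035696 → -3.57%.

-3.57%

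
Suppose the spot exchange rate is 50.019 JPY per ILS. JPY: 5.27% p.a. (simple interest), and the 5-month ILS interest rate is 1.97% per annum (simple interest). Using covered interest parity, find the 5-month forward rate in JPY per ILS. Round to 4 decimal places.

50.7012

T = 5/12 years.
JPY accumulates by 1 + 0.0527×5/12 = 1.02195833.
Growth of 1 ILS over T: 1 + 0.0197×5/12 = 1.00820833.
So F = 50.019 × 1.02195833 / 1.00820833 = 50.701162 (JPY/ILS).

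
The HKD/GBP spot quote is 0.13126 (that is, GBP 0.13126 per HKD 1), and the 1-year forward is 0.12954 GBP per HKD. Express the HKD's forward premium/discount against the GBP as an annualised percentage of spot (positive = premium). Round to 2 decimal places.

-1.31%

T = 1 year.
Period premium: (0.12954 − 0.13126)/0.13126 = -0.0131038.
Annualise by dividing by T: -0.0131038 / 1 = -0.013104 → -1.31%.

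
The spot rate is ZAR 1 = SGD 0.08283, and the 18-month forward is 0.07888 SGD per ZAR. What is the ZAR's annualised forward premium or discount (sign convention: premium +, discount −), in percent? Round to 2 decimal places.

-3.18%

T = 18/12 years.
ZAR trades forward at -4.76880% vs spot over the period.
×(1/T) gives -3.18% p.a.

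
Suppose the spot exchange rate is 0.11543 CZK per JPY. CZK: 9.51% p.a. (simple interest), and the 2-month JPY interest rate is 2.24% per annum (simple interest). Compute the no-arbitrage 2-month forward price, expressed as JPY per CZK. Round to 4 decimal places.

8.5599

T = 2/12 years.
CZK accumulates by 1 + 0.0951×2/12 = 1.015850.
JPY growth factor: 1 + 0.0224×2/12 = 1.0037333.
So F = 0.11543 × 1.015850 / 1.0037333 = 0.1168234 (CZK/JPY).
Quoted the other way: 1/0.1168234 = 8.5599 JPY per CZK.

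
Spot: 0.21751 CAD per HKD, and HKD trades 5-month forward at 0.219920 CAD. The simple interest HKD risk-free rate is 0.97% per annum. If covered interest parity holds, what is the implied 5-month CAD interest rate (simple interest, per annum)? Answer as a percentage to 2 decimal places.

T = 5/12 years.
F/S = 0.21992/0.21751 = 1.0110800 = (growth of CAD) / (growth of HKD).
HKD growth factor: 1 + 0.0097×5/12 = 1.0040417.
Hence g_CAD = 1.0151665.
(1.0151665 − 1)/T = 0.036400, i.e. 3.64%.

3.64%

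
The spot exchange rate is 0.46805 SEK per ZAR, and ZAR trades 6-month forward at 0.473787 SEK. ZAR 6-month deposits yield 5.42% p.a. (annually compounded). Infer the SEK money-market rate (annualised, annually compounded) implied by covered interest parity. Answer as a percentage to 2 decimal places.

8.02%

T = 6/12 years.
By CIP, F/S equals the SEK-to-ZAR growth ratio: 0.473787/0.46805 = 1.0122572.
ZAR growth factor: (1 + 0.0542)^(6/12) = 1.0267424.
Hence g_SEK = 1.0393274.
r = 1.0393274^(12/6) − 1 = 0.080201 → 8.02%.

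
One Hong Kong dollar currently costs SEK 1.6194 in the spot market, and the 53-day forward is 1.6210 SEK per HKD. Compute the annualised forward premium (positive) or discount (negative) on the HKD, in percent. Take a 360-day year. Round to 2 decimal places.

T = 53/360 years.
Period premium: (1.6210 − 1.6194)/1.6194 = 0.0009880.
Annualise by dividing by T: 0.0009880 / (53/360) = 0.006711 → 0.67%.

+0.67%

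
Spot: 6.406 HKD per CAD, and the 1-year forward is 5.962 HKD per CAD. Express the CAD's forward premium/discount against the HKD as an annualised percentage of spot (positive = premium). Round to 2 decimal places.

T = 1 year.
(F − S)/S = (5.962 − 6.406)/6.406 = -0.0693100.
×(1/T) gives -6.93% p.a.

-6.93%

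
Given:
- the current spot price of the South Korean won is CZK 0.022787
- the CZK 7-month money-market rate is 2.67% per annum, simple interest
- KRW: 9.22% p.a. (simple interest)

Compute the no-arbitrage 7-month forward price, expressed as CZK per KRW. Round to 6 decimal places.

0.021961

T = 7/12 years.
CZK accumulates by 1 + 0.0267×7/12 = 1.015575.
KRW growth factor: 1 + 0.0922×7/12 = 1.0537833.
CIP: F = S · (grow CZK)/(grow KRW) = 0.022787 × 1.015575/1.0537833 = 0.02196078 CZK per KRW.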